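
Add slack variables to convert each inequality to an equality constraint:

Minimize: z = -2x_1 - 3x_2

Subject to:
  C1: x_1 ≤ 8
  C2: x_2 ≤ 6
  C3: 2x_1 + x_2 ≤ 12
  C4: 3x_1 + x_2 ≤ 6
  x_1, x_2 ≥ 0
min z = -2x_1 - 3x_2

s.t.
  x_1 + s1 = 8
  x_2 + s2 = 6
  2x_1 + x_2 + s3 = 12
  3x_1 + x_2 + s4 = 6
  x_1, x_2, s1, s2, s3, s4 ≥ 0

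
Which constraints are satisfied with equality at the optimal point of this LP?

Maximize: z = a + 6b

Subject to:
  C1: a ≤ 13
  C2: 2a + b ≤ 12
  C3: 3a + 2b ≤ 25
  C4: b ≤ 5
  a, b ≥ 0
Optimal: a = 3.5, b = 5
Slack at optimum:
  C1: slack = 9.5
  C2: slack = 0 (binding)
  C3: slack = 4.5
  C4: slack = 0 (binding)
  a ≥ 0: a = 3.5
  b ≥ 0: b = 5
Binding constraints: C2, C4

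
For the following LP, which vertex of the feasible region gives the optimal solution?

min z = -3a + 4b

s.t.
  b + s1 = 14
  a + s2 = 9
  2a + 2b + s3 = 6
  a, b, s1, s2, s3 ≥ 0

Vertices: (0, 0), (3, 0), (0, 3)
(3, 0) with z = -9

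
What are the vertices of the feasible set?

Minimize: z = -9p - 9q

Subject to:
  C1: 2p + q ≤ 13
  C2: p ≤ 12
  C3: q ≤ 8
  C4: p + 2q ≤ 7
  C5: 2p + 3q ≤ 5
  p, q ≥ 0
Each vertex is the intersection of two constraint boundaries that also satisfies all remaining constraints:
  p = 0 and q = 0 → (0, 0)
  2p + 3q = 5 and q = 0 → (2.5, 0)
  2p + 3q = 5 and p = 0 → (0, 1.667)

Vertices: (0, 0), (2.5, 0), (0, 1.667)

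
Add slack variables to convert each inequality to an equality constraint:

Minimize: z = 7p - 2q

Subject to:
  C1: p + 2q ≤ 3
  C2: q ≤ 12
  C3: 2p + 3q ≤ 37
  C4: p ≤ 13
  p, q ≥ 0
min z = 7p - 2q

s.t.
  p + 2q + s1 = 3
  q + s2 = 12
  2p + 3q + s3 = 37
  p + s4 = 13
  p, q, s1, s2, s3, s4 ≥ 0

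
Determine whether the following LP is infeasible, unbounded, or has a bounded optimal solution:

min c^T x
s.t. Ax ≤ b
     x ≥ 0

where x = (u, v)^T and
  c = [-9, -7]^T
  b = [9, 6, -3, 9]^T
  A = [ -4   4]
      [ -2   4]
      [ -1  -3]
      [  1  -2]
Feasible point: (0, 1) satisfies every constraint, so the LP is feasible.
Direction d = (2, 1): for each constraint row a, a·d ≤ 0 —
  (-4)(2) + (4)(1) = -4 ≤ 0
  (-2)(2) + (4)(1) = 0 ≤ 0
  (-1)(2) + (-3)(1) = -5 ≤ 0
  (1)(2) + (-2)(1) = 0 ≤ 0
and d ≥ 0, so (0, 1) + t·d stays feasible for every t ≥ 0. Along this ray z = -9u - 7v changes by -25 per unit t, so z → −∞.

Unbounded — the objective can decrease without bound over the feasible region.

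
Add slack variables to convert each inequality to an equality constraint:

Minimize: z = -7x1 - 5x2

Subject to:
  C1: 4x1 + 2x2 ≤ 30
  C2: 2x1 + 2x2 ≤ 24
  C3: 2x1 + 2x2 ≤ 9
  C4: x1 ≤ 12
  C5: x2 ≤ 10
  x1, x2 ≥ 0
min z = -7x1 - 5x2

s.t.
  4x1 + 2x2 + s1 = 30
  2x1 + 2x2 + s2 = 24
  2x1 + 2x2 + s3 = 9
  x1 + s4 = 12
  x2 + s5 = 10
  x1, x2, s1, s2, s3, s4, s5 ≥ 0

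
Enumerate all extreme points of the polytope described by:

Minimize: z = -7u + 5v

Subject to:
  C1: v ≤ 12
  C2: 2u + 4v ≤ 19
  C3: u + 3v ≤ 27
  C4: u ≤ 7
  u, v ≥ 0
Each vertex is the intersection of two constraint boundaries that also satisfies all remaining constraints:
  u = 0 and v = 0 → (0, 0)
  u = 7 and v = 0 → (7, 0)
  2u + 4v = 19 and u = 7 → (7, 1.25)
  2u + 4v = 19 and u = 0 → (0, 4.75)

Vertices: (0, 0), (7, 0), (7, 1.25), (0, 4.75)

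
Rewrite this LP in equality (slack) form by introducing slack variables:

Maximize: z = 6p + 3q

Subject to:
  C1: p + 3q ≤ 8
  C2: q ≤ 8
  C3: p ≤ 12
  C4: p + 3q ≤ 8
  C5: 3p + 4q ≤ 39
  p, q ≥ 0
max z = 6p + 3q

s.t.
  p + 3q + s1 = 8
  q + s2 = 8
  p + s3 = 12
  p + 3q + s4 = 8
  3p + 4q + s5 = 39
  p, q, s1, s2, s3, s4, s5 ≥ 0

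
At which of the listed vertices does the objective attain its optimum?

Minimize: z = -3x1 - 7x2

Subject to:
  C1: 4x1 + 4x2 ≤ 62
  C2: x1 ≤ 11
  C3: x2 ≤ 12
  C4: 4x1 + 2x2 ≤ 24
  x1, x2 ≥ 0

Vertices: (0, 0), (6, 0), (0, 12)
(0, 12) with z = -84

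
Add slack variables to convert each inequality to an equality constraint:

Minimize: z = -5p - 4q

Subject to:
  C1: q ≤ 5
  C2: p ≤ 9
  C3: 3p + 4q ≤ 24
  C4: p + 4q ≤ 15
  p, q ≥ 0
min z = -5p - 4q

s.t.
  q + s1 = 5
  p + s2 = 9
  3p + 4q + s3 = 24
  p + 4q + s4 = 15
  p, q, s1, s2, s3, s4 ≥ 0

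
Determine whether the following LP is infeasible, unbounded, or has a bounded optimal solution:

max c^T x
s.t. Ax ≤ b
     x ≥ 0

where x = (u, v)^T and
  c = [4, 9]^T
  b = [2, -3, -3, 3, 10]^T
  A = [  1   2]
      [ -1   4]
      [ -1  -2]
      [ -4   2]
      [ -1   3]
One constraint requires u + 2v ≤ 2, while the constraint -u - 2v ≤ -3 is equivalent to u + 2v ≥ 3. Together they would need 3 ≤ u + 2v ≤ 2, which is impossible since 3 > 2. No point satisfies all constraints.

Infeasible: no point satisfies all constraints simultaneously.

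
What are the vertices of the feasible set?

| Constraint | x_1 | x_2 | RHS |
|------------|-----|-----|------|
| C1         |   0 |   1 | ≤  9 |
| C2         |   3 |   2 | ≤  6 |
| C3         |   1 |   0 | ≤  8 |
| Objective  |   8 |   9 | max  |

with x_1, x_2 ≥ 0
Each vertex is the intersection of two constraint boundaries that also satisfies all remaining constraints:
  x_1 = 0 and x_2 = 0 → (0, 0)
  3x_1 + 2x_2 = 6 and x_2 = 0 → (2, 0)
  3x_1 + 2x_2 = 6 and x_1 = 0 → (0, 3)

Vertices: (0, 0), (2, 0), (0, 3)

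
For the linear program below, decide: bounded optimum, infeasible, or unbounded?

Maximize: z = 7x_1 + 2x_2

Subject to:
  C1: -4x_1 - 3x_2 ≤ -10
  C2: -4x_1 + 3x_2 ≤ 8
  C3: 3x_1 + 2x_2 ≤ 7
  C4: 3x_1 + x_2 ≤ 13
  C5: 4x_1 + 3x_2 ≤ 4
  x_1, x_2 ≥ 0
C5 requires 4x_1 + 3x_2 ≤ 4, while C1 (-4x_1 - 3x_2 ≤ -10) is equivalent to 4x_1 + 3x_2 ≥ 10. Together they would need 10 ≤ 4x_1 + 3x_2 ≤ 4, which is impossible since 10 > 4. No point satisfies all constraints.

The feasible region is empty; the LP is infeasible.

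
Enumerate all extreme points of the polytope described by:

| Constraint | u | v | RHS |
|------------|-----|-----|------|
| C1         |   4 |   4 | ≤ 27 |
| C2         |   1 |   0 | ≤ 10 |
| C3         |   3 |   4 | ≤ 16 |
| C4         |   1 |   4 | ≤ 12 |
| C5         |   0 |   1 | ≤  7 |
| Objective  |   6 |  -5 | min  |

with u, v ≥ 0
Each vertex is the intersection of two constraint boundaries that also satisfies all remaining constraints:
  u = 0 and v = 0 → (0, 0)
  3u + 4v = 16 and v = 0 → (5.333, 0)
  3u + 4v = 16 and u + 4v = 12 → (2, 2.5)
  u + 4v = 12 and u = 0 → (0, 3)

Vertices: (0, 0), (5.333, 0), (2, 2.5), (0, 3)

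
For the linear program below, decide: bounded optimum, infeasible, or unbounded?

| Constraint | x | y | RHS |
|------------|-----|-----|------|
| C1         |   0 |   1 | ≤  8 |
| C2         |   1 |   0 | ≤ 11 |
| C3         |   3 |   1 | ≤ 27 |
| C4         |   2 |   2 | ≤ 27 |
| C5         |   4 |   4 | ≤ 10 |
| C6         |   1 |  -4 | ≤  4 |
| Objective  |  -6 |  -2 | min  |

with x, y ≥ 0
The point (2.5, 0) satisfies every constraint, so the LP is feasible; the constraints give x ≤ 11 and y ≤ 8, which with x, y ≥ 0 keep the feasible region inside a bounded box. A feasible, bounded LP attains a finite optimum at a vertex.

Bounded optimum: z* = -15 at (2.5, 0).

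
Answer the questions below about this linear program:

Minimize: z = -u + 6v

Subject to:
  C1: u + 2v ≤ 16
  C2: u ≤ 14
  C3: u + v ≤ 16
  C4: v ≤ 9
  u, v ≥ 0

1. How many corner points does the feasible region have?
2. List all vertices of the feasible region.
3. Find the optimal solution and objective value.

1. 4
2. (0, 0), (14, 0), (14, 1), (0, 8)
3. u = 14, v = 0, z = -14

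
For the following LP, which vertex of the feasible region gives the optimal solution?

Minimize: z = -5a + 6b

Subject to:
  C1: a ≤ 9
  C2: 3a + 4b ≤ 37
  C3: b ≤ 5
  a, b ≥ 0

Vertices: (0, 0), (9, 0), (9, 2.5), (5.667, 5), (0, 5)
(9, 0) with z = -45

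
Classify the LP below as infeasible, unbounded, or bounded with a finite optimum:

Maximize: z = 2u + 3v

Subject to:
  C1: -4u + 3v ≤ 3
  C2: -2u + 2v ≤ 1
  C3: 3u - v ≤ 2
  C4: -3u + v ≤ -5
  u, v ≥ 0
C3 requires 3u - v ≤ 2, while C4 (-3u + v ≤ -5) is equivalent to 3u - v ≥ 5. Together they would need 5 ≤ 3u - v ≤ 2, which is impossible since 5 > 2. No point satisfies all constraints.

Infeasible — the constraint set is empty.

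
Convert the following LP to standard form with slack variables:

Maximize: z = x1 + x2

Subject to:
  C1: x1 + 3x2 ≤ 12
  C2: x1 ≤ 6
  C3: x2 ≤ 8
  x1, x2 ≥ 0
max z = x1 + x2

s.t.
  x1 + 3x2 + s1 = 12
  x1 + s2 = 6
  x2 + s3 = 8
  x1, x2, s1, s2, s3 ≥ 0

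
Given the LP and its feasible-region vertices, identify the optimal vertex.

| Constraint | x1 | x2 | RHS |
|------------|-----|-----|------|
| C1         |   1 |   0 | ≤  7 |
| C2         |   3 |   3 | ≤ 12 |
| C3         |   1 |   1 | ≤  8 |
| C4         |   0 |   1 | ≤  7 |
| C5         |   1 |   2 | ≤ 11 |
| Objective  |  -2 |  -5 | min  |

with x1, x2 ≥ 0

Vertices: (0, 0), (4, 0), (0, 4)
(0, 4) with z = -20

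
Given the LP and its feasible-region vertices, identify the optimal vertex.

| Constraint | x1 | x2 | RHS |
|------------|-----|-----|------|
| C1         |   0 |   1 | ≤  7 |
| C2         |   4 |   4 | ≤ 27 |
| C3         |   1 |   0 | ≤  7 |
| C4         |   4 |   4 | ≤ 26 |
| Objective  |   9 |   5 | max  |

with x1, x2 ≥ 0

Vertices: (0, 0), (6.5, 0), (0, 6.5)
(6.5, 0) with z = 58.5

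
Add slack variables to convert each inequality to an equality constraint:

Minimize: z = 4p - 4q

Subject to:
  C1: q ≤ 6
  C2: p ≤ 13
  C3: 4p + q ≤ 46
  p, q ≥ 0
min z = 4p - 4q

s.t.
  q + s1 = 6
  p + s2 = 13
  4p + q + s3 = 46
  p, q, s1, s2, s3 ≥ 0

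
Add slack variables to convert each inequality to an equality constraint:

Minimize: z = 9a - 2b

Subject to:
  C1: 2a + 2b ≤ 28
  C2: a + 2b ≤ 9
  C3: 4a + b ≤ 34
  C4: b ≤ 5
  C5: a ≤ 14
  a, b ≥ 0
min z = 9a - 2b

s.t.
  2a + 2b + s1 = 28
  a + 2b + s2 = 9
  4a + b + s3 = 34
  b + s4 = 5
  a + s5 = 14
  a, b, s1, s2, s3, s4, s5 ≥ 0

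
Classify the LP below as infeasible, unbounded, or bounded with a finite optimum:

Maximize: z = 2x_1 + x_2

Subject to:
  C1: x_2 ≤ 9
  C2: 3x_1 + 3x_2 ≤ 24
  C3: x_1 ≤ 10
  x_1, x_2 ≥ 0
The point (8, 0) satisfies every constraint, so the LP is feasible; the constraints give x_1 ≤ 10 and x_2 ≤ 9, which with x_1, x_2 ≥ 0 keep the feasible region inside a bounded box. A feasible, bounded LP attains a finite optimum at a vertex.

The LP has an optimal solution: (8, 0) with z = 16.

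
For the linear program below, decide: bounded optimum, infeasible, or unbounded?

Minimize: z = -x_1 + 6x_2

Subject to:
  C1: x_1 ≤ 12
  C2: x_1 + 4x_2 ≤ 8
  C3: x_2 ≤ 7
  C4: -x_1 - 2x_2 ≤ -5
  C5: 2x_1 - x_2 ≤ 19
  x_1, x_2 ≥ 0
The point (8, 0) satisfies every constraint, so the LP is feasible; the constraints give x_1 ≤ 12 and x_2 ≤ 7, which with x_1, x_2 ≥ 0 keep the feasible region inside a bounded box. A feasible, bounded LP attains a finite optimum at a vertex.

Evaluating z = -x_1 + 6x_2 at each vertex:
  (5, 0): z = -5
  (8, 0): z = -8
  (2, 1.5): z = 7

The LP has an optimal solution: (8, 0) with z = -8.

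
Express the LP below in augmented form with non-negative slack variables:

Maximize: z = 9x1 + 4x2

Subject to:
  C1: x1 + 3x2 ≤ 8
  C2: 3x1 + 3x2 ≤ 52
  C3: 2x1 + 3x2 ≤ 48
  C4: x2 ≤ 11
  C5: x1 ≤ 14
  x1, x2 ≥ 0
max z = 9x1 + 4x2

s.t.
  x1 + 3x2 + s1 = 8
  3x1 + 3x2 + s2 = 52
  2x1 + 3x2 + s3 = 48
  x2 + s4 = 11
  x1 + s5 = 14
  x1, x2, s1, s2, s3, s4, s5 ≥ 0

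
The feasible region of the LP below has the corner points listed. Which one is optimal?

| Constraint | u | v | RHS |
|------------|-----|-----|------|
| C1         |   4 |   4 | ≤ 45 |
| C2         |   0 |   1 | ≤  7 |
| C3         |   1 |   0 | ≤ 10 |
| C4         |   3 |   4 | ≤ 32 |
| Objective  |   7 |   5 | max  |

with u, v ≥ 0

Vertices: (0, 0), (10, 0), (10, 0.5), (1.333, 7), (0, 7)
(10, 0.5) with z = 72.5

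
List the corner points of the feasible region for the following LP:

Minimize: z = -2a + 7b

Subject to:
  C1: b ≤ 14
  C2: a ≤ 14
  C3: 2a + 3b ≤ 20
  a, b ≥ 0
Each vertex is the intersection of two constraint boundaries that also satisfies all remaining constraints:
  a = 0 and b = 0 → (0, 0)
  2a + 3b = 20 and b = 0 → (10, 0)
  2a + 3b = 20 and a = 0 → (0, 6.667)

Vertices: (0, 0), (10, 0), (0, 6.667)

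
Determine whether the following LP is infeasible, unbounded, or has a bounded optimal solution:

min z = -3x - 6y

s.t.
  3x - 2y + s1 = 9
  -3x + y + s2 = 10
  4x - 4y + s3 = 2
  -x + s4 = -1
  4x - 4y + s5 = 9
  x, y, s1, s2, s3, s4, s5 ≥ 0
Feasible point: (1, 1) satisfies every constraint, so the LP is feasible.
Direction d = (2, 3): for each constraint row a, a·d ≤ 0 —
  (3)(2) + (-2)(3) = 0 ≤ 0
  (-3)(2) + (1)(3) = -3 ≤ 0
  (4)(2) + (-4)(3) = -4 ≤ 0
  (-1)(2) + (0)(3) = -2 ≤ 0
  (4)(2) + (-4)(3) = -4 ≤ 0
and d ≥ 0, so (1, 1) + t·d stays feasible for every t ≥ 0. Along this ray z = -3x - 6y changes by -24 per unit t, so z → −∞.

The LP is unbounded; z can be made arbitrarily small.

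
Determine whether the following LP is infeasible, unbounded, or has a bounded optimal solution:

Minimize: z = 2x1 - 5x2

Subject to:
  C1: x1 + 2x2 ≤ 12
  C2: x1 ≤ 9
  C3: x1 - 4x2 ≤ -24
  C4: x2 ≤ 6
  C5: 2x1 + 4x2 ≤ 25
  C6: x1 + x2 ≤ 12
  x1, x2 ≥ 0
The point (0, 6) satisfies every constraint, so the LP is feasible; the constraints give x1 ≤ 9 and x2 ≤ 6, which with x1, x2 ≥ 0 keep the feasible region inside a bounded box. A feasible, bounded LP attains a finite optimum at a vertex.

Evaluating z = 2x1 - 5x2 at each vertex:
  (0, 6): z = -30

Feasible with finite optimum z* = -30 at (0, 6).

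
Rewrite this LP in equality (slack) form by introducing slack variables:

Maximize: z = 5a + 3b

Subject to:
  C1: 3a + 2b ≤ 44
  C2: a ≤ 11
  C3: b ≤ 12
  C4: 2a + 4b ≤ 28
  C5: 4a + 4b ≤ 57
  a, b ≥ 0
max z = 5a + 3b

s.t.
  3a + 2b + s1 = 44
  a + s2 = 11
  b + s3 = 12
  2a + 4b + s4 = 28
  4a + 4b + s5 = 57
  a, b, s1, s2, s3, s4, s5 ≥ 0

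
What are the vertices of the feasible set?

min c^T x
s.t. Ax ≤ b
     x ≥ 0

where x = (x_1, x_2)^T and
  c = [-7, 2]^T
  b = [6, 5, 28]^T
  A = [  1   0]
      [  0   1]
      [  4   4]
Each vertex is the intersection of two constraint boundaries that also satisfies all remaining constraints:
  x_1 = 0 and x_2 = 0 → (0, 0)
  x_1 = 6 and x_2 = 0 → (6, 0)
  x_1 = 6 and 4x_1 + 4x_2 = 28 → (6, 1)
  x_2 = 5 and 4x_1 + 4x_2 = 28 → (2, 5)
  x_2 = 5 and x_1 = 0 → (0, 5)

Vertices: (0, 0), (6, 0), (6, 1), (2, 5), (0, 5)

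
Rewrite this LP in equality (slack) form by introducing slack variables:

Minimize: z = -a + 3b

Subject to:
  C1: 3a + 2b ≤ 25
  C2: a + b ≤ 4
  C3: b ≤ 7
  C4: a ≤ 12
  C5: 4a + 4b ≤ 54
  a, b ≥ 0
min z = -a + 3b

s.t.
  3a + 2b + s1 = 25
  a + b + s2 = 4
  b + s3 = 7
  a + s4 = 12
  4a + 4b + s5 = 54
  a, b, s1, s2, s3, s4, s5 ≥ 0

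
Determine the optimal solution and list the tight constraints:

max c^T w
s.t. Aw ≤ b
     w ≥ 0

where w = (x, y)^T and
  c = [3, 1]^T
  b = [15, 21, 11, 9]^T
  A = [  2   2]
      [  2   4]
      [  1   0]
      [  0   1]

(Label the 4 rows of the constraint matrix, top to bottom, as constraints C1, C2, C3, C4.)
Optimal: x = 7.5, y = 0
Slack at optimum:
  C1: slack = 0 (binding)
  C2: slack = 6
  C3: slack = 3.5
  C4: slack = 9
  x ≥ 0: x = 7.5
  y ≥ 0: y = 0 (binding)
Binding constraints: C1, y ≥ 0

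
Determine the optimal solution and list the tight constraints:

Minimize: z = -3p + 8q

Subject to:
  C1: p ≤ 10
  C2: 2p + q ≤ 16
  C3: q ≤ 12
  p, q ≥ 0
Optimal: p = 8, q = 0
Slack at optimum:
  C1: slack = 2
  C2: slack = 0 (binding)
  C3: slack = 12
  p ≥ 0: p = 8
  q ≥ 0: q = 0 (binding)
Binding constraints: C2, q ≥ 0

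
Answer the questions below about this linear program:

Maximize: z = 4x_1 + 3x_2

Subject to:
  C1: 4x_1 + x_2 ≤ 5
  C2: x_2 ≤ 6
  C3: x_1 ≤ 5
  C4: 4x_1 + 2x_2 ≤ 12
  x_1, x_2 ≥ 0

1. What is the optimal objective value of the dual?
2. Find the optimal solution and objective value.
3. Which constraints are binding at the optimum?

1. 15 (by strong duality, equal to the primal optimum)
2. x_1 = 0, x_2 = 5, z = 15
3. C1, x_1 ≥ 0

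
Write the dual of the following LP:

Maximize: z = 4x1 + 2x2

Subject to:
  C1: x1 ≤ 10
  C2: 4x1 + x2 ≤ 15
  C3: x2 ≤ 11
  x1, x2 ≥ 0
Minimize: z = 10y1 + 15y2 + 11y3

Subject to:
  C1: -y1 - 4y2 ≤ -4
  C2: -y2 - y3 ≤ -2
  y1, y2, y3 ≥ 0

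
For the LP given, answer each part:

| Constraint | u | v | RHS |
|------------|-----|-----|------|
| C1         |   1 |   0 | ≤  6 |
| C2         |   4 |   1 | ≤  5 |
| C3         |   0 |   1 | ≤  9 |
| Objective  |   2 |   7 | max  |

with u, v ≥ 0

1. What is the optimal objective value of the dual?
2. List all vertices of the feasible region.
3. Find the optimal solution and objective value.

1. 35 (by strong duality, equal to the primal optimum)
2. (0, 0), (1.25, 0), (0, 5)
3. u = 0, v = 5, z = 35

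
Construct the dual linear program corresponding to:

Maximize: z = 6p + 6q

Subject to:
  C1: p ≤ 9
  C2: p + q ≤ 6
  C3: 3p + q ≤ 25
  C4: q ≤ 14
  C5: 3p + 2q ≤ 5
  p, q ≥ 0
Minimize: z = 9y1 + 6y2 + 25y3 + 14y4 + 5y5

Subject to:
  C1: -y1 - y2 - 3y3 - 3y5 ≤ -6
  C2: -y2 - y3 - y4 - 2y5 ≤ -6
  y1, y2, y3, y4, y5 ≥ 0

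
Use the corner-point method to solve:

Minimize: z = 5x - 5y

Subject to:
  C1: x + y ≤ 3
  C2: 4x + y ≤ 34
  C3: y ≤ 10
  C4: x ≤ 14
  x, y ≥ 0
x = 0, y = 3, z = -15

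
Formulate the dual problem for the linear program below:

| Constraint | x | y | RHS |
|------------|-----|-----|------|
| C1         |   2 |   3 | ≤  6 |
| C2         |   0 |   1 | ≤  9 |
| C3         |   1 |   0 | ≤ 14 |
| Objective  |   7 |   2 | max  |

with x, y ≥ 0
Minimize: z = 6y1 + 9y2 + 14y3

Subject to:
  C1: -2y1 - y3 ≤ -7
  C2: -3y1 - y2 ≤ -2
  y1, y2, y3 ≥ 0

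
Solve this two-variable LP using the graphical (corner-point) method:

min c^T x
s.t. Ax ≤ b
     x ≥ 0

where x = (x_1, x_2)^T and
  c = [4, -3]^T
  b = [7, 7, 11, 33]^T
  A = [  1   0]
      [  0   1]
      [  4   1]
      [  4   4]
x_1 = 0, x_2 = 7, z = -21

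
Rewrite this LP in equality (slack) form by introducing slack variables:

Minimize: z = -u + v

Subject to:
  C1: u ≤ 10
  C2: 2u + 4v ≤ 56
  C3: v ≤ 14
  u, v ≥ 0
min z = -u + v

s.t.
  u + s1 = 10
  2u + 4v + s2 = 56
  v + s3 = 14
  u, v, s1, s2, s3 ≥ 0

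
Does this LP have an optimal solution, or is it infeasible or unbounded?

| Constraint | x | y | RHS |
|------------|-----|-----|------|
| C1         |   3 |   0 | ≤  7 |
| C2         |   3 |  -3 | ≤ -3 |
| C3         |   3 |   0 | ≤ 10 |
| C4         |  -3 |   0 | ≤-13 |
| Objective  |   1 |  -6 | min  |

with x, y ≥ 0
C1 requires 3x ≤ 7, while C4 (-3x ≤ -13) is equivalent to 3x ≥ 13. Together they would need 13 ≤ 3x ≤ 7, which is impossible since 13 > 7. No point satisfies all constraints.

Infeasible — the constraint set is empty.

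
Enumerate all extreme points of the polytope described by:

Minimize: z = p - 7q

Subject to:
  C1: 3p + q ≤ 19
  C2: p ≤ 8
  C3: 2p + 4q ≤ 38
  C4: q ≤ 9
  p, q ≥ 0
Each vertex is the intersection of two constraint boundaries that also satisfies all remaining constraints:
  p = 0 and q = 0 → (0, 0)
  3p + q = 19 and q = 0 → (6.333, 0)
  3p + q = 19 and 2p + 4q = 38 → (3.8, 7.6)
  2p + 4q = 38 and q = 9 → (1, 9)
  q = 9 and p = 0 → (0, 9)

Vertices: (0, 0), (6.333, 0), (3.8, 7.6), (1, 9), (0, 9)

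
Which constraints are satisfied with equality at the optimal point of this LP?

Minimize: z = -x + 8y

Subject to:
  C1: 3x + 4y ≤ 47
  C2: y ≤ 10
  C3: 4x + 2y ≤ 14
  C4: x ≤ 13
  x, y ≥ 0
Optimal: x = 3.5, y = 0
Slack at optimum:
  C1: slack = 36.5
  C2: slack = 10
  C3: slack = 0 (binding)
  C4: slack = 9.5
  x ≥ 0: x = 3.5
  y ≥ 0: y = 0 (binding)
Binding constraints: C3, y ≥ 0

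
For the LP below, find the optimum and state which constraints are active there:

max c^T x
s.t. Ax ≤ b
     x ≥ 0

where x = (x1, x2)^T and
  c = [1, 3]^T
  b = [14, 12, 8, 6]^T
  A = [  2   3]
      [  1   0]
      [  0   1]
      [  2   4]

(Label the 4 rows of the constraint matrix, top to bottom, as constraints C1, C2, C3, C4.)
Optimal: x1 = 0, x2 = 1.5
Binding: C4, x1 ≥ 0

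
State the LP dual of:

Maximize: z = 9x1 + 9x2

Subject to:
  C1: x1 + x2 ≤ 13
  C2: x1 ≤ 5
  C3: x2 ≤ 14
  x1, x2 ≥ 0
Minimize: z = 13y1 + 5y2 + 14y3

Subject to:
  C1: -y1 - y2 ≤ -9
  C2: -y1 - y3 ≤ -9
  y1, y2, y3 ≥ 0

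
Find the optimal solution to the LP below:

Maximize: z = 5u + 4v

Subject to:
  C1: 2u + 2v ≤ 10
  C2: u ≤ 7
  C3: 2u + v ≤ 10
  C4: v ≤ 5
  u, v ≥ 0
u = 5, v = 0, z = 25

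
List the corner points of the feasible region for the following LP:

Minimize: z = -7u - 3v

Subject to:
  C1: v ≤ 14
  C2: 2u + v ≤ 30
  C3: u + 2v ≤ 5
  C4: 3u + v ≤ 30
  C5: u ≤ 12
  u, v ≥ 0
Each vertex is the intersection of two constraint boundaries that also satisfies all remaining constraints:
  u = 0 and v = 0 → (0, 0)
  u + 2v = 5 and v = 0 → (5, 0)
  u + 2v = 5 and u = 0 → (0, 2.5)

Vertices: (0, 0), (5, 0), (0, 2.5)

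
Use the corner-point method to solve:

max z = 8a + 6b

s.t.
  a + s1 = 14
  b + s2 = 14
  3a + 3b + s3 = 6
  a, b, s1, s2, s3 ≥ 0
Each vertex is the intersection of two constraint boundaries that also satisfies all remaining constraints:
  a = 0 and b = 0 → (0, 0)
  3a + 3b = 6 and b = 0 → (2, 0)
  3a + 3b = 6 and a = 0 → (0, 2)

Evaluating z = 8a + 6b at each vertex:
  (0, 0): z = 0
  (2, 0): z = 16
  (0, 2): z = 12

The maximum is at (2, 0) with z = 16.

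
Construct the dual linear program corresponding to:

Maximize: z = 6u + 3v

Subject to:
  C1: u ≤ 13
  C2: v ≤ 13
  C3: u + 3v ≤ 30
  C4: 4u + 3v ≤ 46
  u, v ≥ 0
Minimize: z = 13y1 + 13y2 + 30y3 + 46y4

Subject to:
  C1: -y1 - y3 - 4y4 ≤ -6
  C2: -y2 - 3y3 - 3y4 ≤ -3
  y1, y2, y3, y4 ≥ 0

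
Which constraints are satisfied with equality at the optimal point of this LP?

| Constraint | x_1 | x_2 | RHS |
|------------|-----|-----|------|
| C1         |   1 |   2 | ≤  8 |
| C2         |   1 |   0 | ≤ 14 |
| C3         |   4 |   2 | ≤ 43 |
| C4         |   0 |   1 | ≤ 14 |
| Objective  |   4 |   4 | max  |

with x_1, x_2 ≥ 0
Optimal: x_1 = 8, x_2 = 0
Binding: C1, x_2 ≥ 0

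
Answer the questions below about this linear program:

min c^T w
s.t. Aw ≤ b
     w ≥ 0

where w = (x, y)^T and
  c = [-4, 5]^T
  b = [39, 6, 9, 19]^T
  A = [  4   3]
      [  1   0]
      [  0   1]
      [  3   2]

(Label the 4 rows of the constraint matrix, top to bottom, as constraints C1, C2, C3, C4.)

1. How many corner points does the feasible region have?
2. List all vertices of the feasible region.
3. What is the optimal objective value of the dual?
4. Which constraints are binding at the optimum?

1. 5
2. (0, 0), (6, 0), (6, 0.5), (0.3333, 9), (0, 9)
3. -24 (by strong duality, equal to the primal optimum)
4. C2, y ≥ 0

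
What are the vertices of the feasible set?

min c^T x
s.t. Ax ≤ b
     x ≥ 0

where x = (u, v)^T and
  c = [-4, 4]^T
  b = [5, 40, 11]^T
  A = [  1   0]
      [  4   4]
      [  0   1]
Each vertex is the intersection of two constraint boundaries that also satisfies all remaining constraints:
  u = 0 and v = 0 → (0, 0)
  u = 5 and v = 0 → (5, 0)
  u = 5 and 4u + 4v = 40 → (5, 5)
  4u + 4v = 40 and u = 0 → (0, 10)

Vertices: (0, 0), (5, 0), (5, 5), (0, 10)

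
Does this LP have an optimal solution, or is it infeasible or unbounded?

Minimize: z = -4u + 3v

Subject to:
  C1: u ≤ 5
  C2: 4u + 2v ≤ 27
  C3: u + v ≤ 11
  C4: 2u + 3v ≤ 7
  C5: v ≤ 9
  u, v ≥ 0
The point (3.5, 0) satisfies every constraint, so the LP is feasible; the constraints give u ≤ 5 and v ≤ 9, which with u, v ≥ 0 keep the feasible region inside a bounded box. A feasible, bounded LP attains a finite optimum at a vertex.

Feasible with finite optimum z* = -14 at (3.5, 0).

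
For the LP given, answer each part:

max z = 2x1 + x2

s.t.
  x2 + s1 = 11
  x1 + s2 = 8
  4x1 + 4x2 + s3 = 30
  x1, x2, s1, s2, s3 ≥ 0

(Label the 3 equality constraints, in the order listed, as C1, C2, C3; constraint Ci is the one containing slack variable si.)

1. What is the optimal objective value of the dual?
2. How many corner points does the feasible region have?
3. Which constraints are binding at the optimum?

1. 15 (by strong duality, equal to the primal optimum)
2. 3
3. C3, x2 ≥ 0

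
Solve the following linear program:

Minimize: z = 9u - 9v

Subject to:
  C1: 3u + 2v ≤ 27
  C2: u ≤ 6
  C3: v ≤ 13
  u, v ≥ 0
Each vertex is the intersection of two constraint boundaries that also satisfies all remaining constraints:
  u = 0 and v = 0 → (0, 0)
  u = 6 and v = 0 → (6, 0)
  3u + 2v = 27 and u = 6 → (6, 4.5)
  3u + 2v = 27 and v = 13 → (0.3333, 13)
  v = 13 and u = 0 → (0, 13)

Evaluating z = 9u - 9v at each vertex:
  (0, 0): z = 0
  (6, 0): z = 54
  (6, 4.5): z = 13.5
  (0.3333, 13): z = -114
  (0, 13): z = -117

The minimum is at (0, 13) with z = -117.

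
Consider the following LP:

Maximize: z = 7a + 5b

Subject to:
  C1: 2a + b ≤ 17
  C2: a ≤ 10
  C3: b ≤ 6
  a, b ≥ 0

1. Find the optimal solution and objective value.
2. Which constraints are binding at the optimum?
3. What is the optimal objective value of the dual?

1. a = 5.5, b = 6, z = 68.5
2. C1, C3
3. 68.5 (by strong duality, equal to the primal optimum)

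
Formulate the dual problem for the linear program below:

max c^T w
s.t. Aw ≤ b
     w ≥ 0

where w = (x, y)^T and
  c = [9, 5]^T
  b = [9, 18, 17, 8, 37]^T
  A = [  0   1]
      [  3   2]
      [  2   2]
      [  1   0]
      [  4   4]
Minimize: z = 9y1 + 18y2 + 17y3 + 8y4 + 37y5

Subject to:
  C1: -3y2 - 2y3 - y4 - 4y5 ≤ -9
  C2: -y1 - 2y2 - 2y3 - 4y5 ≤ -5
  y1, y2, y3, y4, y5 ≥ 0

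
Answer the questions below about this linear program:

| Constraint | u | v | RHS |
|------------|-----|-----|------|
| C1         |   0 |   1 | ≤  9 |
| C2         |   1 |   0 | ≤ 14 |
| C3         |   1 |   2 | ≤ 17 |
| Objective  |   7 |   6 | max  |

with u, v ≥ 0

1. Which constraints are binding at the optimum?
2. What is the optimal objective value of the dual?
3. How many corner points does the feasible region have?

1. C2, C3
2. 107 (by strong duality, equal to the primal optimum)
3. 4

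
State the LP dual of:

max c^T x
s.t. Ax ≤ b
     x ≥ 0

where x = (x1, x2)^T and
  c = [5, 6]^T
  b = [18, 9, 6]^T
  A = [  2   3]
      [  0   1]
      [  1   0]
Minimize: z = 18y1 + 9y2 + 6y3

Subject to:
  C1: -2y1 - y3 ≤ -5
  C2: -3y1 - y2 ≤ -6
  y1, y2, y3 ≥ 0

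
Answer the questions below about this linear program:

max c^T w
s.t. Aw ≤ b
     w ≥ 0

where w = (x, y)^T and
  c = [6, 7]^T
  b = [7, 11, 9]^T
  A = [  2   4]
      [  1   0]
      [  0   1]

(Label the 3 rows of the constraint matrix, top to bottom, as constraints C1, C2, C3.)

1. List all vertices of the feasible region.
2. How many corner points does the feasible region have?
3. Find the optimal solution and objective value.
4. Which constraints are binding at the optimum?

1. (0, 0), (3.5, 0), (0, 1.75)
2. 3
3. x = 3.5, y = 0, z = 21
4. C1, y ≥ 0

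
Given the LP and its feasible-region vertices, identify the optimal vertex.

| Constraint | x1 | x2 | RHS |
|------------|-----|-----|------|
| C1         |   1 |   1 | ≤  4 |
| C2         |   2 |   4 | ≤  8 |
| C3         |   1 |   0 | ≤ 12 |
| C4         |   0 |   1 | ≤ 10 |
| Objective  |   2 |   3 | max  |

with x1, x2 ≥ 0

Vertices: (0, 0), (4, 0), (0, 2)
(4, 0) with z = 8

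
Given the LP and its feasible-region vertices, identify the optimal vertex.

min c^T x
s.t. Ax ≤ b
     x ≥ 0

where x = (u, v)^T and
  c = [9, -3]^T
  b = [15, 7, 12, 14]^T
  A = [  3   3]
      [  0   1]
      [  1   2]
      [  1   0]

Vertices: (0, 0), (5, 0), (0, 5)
(0, 5) with z = -15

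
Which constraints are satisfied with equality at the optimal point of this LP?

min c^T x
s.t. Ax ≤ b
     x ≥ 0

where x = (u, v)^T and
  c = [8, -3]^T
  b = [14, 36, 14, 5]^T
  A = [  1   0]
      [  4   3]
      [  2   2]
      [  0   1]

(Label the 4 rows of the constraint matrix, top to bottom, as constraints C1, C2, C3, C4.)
Optimal: u = 0, v = 5
Binding: C4, u ≥ 0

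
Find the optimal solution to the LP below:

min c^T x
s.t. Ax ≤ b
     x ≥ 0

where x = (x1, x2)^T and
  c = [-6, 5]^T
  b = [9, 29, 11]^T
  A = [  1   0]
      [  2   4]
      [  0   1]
Each vertex is the intersection of two constraint boundaries that also satisfies all remaining constraints:
  x1 = 0 and x2 = 0 → (0, 0)
  x1 = 9 and x2 = 0 → (9, 0)
  x1 = 9 and 2x1 + 4x2 = 29 → (9, 2.75)
  2x1 + 4x2 = 29 and x1 = 0 → (0, 7.25)

Evaluating z = -6x1 + 5x2 at each vertex:
  (0, 0): z = 0
  (9, 0): z = -54
  (9, 2.75): z = -40.25
  (0, 7.25): z = 36.25

The minimum is at (9, 0) with z = -54.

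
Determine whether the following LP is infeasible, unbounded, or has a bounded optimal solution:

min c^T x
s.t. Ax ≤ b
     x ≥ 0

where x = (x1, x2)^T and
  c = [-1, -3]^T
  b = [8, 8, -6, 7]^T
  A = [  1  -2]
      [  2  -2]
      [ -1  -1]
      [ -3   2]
Feasible point: (1, 5) satisfies every constraint, so the LP is feasible.
Direction d = (1, 1): for each constraint row a, a·d ≤ 0 —
  (1)(1) + (-2)(1) = -1 ≤ 0
  (2)(1) + (-2)(1) = 0 ≤ 0
  (-1)(1) + (-1)(1) = -2 ≤ 0
  (-3)(1) + (2)(1) = -1 ≤ 0
and d ≥ 0, so (1, 5) + t·d stays feasible for every t ≥ 0. Along this ray z = -x1 - 3x2 changes by -4 per unit t, so z → −∞.

The LP is unbounded; z can be made arbitrarily small.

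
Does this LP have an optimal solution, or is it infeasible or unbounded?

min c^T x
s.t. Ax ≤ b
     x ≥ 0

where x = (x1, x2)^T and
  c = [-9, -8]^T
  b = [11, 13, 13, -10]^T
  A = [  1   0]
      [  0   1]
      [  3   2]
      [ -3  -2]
The point (0, 6.5) satisfies every constraint, so the LP is feasible; the constraints give x1 ≤ 11 and x2 ≤ 13, which with x1, x2 ≥ 0 keep the feasible region inside a bounded box. A feasible, bounded LP attains a finite optimum at a vertex.

Evaluating z = -9x1 - 8x2 at each vertex:
  (3.333, 0): z = -30
  (4.333, 0): z = -39
  (0, 6.5): z = -52
  (0, 5): z = -40

Feasible with finite optimum z* = -52 at (0, 6.5).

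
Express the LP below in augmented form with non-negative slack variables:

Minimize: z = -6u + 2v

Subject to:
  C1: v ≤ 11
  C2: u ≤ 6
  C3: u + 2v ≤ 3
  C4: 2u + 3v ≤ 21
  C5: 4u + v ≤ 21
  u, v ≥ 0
min z = -6u + 2v

s.t.
  v + s1 = 11
  u + s2 = 6
  u + 2v + s3 = 3
  2u + 3v + s4 = 21
  4u + v + s5 = 21
  u, v, s1, s2, s3, s4, s5 ≥ 0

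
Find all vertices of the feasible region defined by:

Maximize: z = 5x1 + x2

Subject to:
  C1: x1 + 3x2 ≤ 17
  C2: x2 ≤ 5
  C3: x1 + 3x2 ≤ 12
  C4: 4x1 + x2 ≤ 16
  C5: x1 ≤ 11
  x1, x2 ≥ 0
Each vertex is the intersection of two constraint boundaries that also satisfies all remaining constraints:
  x1 = 0 and x2 = 0 → (0, 0)
  4x1 + x2 = 16 and x2 = 0 → (4, 0)
  x1 + 3x2 = 12 and 4x1 + x2 = 16 → (3.273, 2.909)
  x1 + 3x2 = 12 and x1 = 0 → (0, 4)

Vertices: (0, 0), (4, 0), (3.273, 2.909), (0, 4)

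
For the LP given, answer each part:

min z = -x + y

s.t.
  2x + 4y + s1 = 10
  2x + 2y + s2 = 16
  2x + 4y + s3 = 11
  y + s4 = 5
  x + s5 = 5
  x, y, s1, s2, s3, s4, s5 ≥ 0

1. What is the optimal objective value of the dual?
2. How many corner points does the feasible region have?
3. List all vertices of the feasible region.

1. -5 (by strong duality, equal to the primal optimum)
2. 3
3. (0, 0), (5, 0), (0, 2.5)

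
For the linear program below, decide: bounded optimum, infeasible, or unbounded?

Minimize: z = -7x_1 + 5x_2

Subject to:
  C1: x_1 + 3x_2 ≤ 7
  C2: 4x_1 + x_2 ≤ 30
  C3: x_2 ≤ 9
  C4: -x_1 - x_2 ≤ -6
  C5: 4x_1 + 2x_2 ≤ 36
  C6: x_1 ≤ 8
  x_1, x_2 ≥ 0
The point (7, 0) satisfies every constraint, so the LP is feasible; the constraints give x_1 ≤ 8 and x_2 ≤ 9, which with x_1, x_2 ≥ 0 keep the feasible region inside a bounded box. A feasible, bounded LP attains a finite optimum at a vertex.

Evaluating z = -7x_1 + 5x_2 at each vertex:
  (6, 0): z = -42
  (7, 0): z = -49
  (5.5, 0.5): z = -36

Feasible with finite optimum z* = -49 at (7, 0).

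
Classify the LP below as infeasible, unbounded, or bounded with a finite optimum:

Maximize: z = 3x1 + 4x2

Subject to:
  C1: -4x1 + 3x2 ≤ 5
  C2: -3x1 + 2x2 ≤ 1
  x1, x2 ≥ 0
Feasible point: (0, 0) satisfies every constraint, so the LP is feasible.
Direction d = (1, 0): for each constraint row a, a·d ≤ 0 —
  (-4)(1) + (3)(0) = -4 ≤ 0
  (-3)(1) + (2)(0) = -3 ≤ 0
and d ≥ 0, so (0, 0) + t·d stays feasible for every t ≥ 0. Along this ray z = 3x1 + 4x2 changes by 3 per unit t, so z → +∞.

Unbounded: there is a feasible ray along which z → +∞.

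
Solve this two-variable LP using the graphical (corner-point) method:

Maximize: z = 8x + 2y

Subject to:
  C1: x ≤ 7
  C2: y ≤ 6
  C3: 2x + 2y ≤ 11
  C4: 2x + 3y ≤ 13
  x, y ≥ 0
Each vertex is the intersection of two constraint boundaries that also satisfies all remaining constraints:
  x = 0 and y = 0 → (0, 0)
  2x + 2y = 11 and y = 0 → (5.5, 0)
  2x + 2y = 11 and 2x + 3y = 13 → (3.5, 2)
  2x + 3y = 13 and x = 0 → (0, 4.333)

Evaluating z = 8x + 2y at each vertex:
  (0, 0): z = 0
  (5.5, 0): z = 44
  (3.5, 2): z = 32
  (0, 4.333): z = 8.667

The maximum is at (5.5, 0) with z = 44.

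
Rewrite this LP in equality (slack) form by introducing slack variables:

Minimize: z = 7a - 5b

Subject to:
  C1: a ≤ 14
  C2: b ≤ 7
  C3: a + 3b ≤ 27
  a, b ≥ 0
min z = 7a - 5b

s.t.
  a + s1 = 14
  b + s2 = 7
  a + 3b + s3 = 27
  a, b, s1, s2, s3 ≥ 0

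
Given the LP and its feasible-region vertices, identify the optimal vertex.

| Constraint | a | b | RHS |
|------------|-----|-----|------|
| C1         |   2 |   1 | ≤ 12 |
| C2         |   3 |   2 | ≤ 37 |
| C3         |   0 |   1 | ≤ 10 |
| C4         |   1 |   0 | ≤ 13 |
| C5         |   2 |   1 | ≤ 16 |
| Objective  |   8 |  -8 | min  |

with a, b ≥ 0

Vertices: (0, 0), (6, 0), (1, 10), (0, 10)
Evaluating z = 8a - 8b at each vertex:
  (0, 0): z = 0
  (6, 0): z = 48
  (1, 10): z = -72
  (0, 10): z = -80

The smallest value is z = -80, attained at (0, 10).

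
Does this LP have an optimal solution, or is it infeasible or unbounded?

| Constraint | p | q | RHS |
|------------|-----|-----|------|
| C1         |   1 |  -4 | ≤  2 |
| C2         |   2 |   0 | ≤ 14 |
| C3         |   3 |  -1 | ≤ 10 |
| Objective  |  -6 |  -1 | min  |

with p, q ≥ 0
Feasible point: (0, 0) satisfies every constraint, so the LP is feasible.
Direction d = (0, 1): for each constraint row a, a·d ≤ 0 —
  (1)(0) + (-4)(1) = -4 ≤ 0
  (2)(0) + (0)(1) = 0 ≤ 0
  (3)(0) + (-1)(1) = -1 ≤ 0
and d ≥ 0, so (0, 0) + t·d stays feasible for every t ≥ 0. Along this ray z = -6p - q changes by -1 per unit t, so z → −∞.

The LP is unbounded; z can be made arbitrarily small.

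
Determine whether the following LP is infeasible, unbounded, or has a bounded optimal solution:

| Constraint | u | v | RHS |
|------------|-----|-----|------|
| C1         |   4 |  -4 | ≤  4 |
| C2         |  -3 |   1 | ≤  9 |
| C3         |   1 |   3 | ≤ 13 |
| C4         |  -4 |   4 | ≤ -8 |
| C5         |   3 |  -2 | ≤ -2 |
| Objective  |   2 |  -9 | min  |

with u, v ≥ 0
C1 requires 4u - 4v ≤ 4, while C4 (-4u + 4v ≤ -8) is equivalent to 4u - 4v ≥ 8. Together they would need 8 ≤ 4u - 4v ≤ 4, which is impossible since 8 > 4. No point satisfies all constraints.

Infeasible — the constraint set is empty.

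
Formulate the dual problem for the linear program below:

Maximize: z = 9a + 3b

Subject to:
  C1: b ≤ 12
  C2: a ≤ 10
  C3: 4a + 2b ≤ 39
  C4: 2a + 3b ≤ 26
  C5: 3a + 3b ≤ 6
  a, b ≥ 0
Minimize: z = 12y1 + 10y2 + 39y3 + 26y4 + 6y5

Subject to:
  C1: -y2 - 4y3 - 2y4 - 3y5 ≤ -9
  C2: -y1 - 2y3 - 3y4 - 3y5 ≤ -3
  y1, y2, y3, y4, y5 ≥ 0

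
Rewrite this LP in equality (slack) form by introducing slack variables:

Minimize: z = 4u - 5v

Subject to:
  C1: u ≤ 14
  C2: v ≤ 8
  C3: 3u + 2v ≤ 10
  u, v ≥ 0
min z = 4u - 5v

s.t.
  u + s1 = 14
  v + s2 = 8
  3u + 2v + s3 = 10
  u, v, s1, s2, s3 ≥ 0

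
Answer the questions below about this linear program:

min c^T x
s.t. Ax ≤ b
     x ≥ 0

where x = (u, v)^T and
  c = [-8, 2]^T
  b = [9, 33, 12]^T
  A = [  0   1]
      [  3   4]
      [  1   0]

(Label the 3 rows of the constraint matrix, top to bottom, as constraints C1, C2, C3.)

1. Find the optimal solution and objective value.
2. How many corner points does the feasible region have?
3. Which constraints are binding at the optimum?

1. u = 11, v = 0, z = -88
2. 3
3. C2, v ≥ 0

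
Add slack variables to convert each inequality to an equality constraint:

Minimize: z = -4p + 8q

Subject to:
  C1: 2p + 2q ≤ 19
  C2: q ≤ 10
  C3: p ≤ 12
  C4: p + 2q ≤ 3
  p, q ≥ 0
min z = -4p + 8q

s.t.
  2p + 2q + s1 = 19
  q + s2 = 10
  p + s3 = 12
  p + 2q + s4 = 3
  p, q, s1, s2, s3, s4 ≥ 0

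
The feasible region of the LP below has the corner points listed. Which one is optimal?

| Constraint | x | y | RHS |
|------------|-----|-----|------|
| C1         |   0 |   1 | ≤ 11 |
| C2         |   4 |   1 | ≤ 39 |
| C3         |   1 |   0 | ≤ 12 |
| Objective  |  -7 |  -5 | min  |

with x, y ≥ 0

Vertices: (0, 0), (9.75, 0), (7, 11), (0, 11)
Evaluating z = -7x - 5y at each vertex:
  (0, 0): z = 0
  (9.75, 0): z = -68.25
  (7, 11): z = -104
  (0, 11): z = -55

The smallest value is z = -104, attained at (7, 11).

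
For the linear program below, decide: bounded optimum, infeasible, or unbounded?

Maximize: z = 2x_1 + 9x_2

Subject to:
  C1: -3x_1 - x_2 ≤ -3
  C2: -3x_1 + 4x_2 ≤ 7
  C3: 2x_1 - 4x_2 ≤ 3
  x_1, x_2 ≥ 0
Feasible point: (1, 0) satisfies every constraint, so the LP is feasible.
Direction d = (4, 3): for each constraint row a, a·d ≤ 0 —
  (-3)(4) + (-1)(3) = -15 ≤ 0
  (-3)(4) + (4)(3) = 0 ≤ 0
  (2)(4) + (-4)(3) = -4 ≤ 0
and d ≥ 0, so (1, 0) + t·d stays feasible for every t ≥ 0. Along this ray z = 2x_1 + 9x_2 changes by 35 per unit t, so z → +∞.

Unbounded: there is a feasible ray along which z → +∞.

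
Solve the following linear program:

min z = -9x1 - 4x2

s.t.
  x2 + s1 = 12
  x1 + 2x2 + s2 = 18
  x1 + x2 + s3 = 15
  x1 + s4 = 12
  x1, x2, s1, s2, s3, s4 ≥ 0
Each vertex is the intersection of two constraint boundaries that also satisfies all remaining constraints:
  x1 = 0 and x2 = 0 → (0, 0)
  x1 = 12 and x2 = 0 → (12, 0)
  x1 + 2x2 = 18 and x1 + x2 = 15 → (12, 3)
  x1 + 2x2 = 18 and x1 = 0 → (0, 9)

Evaluating z = -9x1 - 4x2 at each vertex:
  (0, 0): z = 0
  (12, 0): z = -108
  (12, 3): z = -120
  (0, 9): z = -36

The minimum is at (12, 3) with z = -120.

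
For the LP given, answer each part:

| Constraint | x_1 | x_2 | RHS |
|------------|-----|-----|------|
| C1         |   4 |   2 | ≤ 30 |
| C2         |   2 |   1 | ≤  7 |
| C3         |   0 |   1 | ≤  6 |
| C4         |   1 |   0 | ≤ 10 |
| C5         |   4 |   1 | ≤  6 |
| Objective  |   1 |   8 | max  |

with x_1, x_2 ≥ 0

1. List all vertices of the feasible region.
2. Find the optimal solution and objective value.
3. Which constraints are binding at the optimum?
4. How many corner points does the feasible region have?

1. (0, 0), (1.5, 0), (0, 6)
2. x_1 = 0, x_2 = 6, z = 48
3. C3, C5, x_1 ≥ 0
4. 3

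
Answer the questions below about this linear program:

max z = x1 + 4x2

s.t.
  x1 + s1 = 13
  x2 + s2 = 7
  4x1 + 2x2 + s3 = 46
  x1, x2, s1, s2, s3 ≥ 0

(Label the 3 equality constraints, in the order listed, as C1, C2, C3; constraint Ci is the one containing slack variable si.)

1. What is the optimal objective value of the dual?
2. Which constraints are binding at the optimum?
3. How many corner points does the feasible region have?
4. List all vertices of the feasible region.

1. 36 (by strong duality, equal to the primal optimum)
2. C2, C3
3. 4
4. (0, 0), (11.5, 0), (8, 7), (0, 7)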